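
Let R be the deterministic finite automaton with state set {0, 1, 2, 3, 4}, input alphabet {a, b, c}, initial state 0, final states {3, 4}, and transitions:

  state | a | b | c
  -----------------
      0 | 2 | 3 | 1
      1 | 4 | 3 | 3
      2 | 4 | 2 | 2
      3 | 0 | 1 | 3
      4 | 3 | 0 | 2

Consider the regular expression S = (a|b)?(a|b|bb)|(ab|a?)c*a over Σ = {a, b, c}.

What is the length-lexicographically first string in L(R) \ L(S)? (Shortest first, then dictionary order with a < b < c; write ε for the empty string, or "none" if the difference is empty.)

The string bc is accepted by R but not by S.
No shorter string lies in the difference, and bc is the lexicographically first length-2 string in L(R) \ L(S).

bc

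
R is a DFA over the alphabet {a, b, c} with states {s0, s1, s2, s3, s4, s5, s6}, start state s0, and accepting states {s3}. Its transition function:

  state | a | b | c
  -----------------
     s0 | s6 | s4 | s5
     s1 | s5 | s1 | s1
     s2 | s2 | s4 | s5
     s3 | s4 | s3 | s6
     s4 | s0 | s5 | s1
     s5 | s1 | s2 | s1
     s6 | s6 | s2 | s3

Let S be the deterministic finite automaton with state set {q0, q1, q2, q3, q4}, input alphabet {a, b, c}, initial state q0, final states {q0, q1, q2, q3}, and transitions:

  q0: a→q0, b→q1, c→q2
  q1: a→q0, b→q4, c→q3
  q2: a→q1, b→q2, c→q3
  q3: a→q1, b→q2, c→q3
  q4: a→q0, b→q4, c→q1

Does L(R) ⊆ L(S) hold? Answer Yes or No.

Yes

Exploring the product automaton R × S from the start pair (s0, q0), following both machines on each input symbol, reaches 24 state pairs: (s0, q0), (s6, q0), (s4, q1), (s5, q2), (s2, q1), (s3, q2), (s5, q4), (s1, q3), (s1, q1), (s2, q2), (s2, q0), (s4, q4), (s5, q3), (s6, q3), (s1, q0), (s2, q4), (s5, q1), (s1, q2), (s5, q0), (s1, q4), (s4, q2), (s6, q1), (s3, q3), (s0, q1).
R accepts in {s3} and S accepts in {q0, q1, q2, q3}. The reachable pairs whose R-component is accepting are (s3, q2), (s3, q3); in each of them the S-component is accepting too, so the product for L(R) \ L(S) (R-component accepting, S-component rejecting) has no reachable accepting pair and the difference is empty.
Hence every string in L(R) is also in L(S).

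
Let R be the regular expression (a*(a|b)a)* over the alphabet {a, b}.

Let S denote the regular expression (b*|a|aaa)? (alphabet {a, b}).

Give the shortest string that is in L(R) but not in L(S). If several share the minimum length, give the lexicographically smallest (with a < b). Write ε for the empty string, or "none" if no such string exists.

aa

The string aa is accepted by R but not by S.
No shorter string lies in the difference, and aa is the lexicographically first length-2 string in L(R) \ L(S).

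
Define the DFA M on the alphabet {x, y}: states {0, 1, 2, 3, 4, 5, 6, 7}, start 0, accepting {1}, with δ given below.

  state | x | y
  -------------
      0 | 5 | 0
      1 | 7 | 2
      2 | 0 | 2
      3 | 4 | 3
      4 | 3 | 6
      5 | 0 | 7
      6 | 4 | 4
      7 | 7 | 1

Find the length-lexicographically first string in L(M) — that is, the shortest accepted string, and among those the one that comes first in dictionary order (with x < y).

A breadth-first search from 0 reaches an accepting state first via the path 0 → 5 → 7 → 1 on input xyy.
No string of length < 3 is accepted (BFS exhausts all shorter strings without reaching an accepting state), and xyy is the lexicographically least accepting string of length 3.

xyy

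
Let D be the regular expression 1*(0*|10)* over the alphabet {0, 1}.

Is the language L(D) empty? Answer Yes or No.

No

The empty string ε matches the expression, so it belongs to L(D).
Since L(D) contains at least one string, it is not empty.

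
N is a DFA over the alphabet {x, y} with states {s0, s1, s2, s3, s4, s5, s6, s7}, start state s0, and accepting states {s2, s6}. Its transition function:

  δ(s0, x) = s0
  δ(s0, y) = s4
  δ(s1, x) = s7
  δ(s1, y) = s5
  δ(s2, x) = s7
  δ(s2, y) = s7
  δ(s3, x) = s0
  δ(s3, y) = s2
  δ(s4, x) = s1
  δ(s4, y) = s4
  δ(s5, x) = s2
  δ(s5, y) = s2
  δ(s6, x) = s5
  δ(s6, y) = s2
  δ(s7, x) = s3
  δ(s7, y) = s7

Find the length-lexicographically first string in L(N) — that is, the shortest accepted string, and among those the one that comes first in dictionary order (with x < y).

yxyx

A breadth-first search from s0 reaches an accepting state first via the path s0 → s4 → s1 → s5 → s2 on input yxyx.
No string of length < 4 is accepted (BFS exhausts all shorter strings without reaching an accepting state), and yxyx is the lexicographically least accepting string of length 4.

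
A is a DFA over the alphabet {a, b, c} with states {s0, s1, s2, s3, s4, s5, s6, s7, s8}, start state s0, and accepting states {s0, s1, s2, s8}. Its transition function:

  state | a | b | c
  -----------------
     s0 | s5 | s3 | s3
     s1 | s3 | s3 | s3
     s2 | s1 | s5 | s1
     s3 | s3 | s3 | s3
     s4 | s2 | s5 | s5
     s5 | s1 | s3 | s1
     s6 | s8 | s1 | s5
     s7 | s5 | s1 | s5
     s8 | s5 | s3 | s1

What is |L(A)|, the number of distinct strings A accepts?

The useful subgraph on states {s0, s1, s5} is acyclic, so L(A) is finite; the longest accepting path visits 3 useful states, giving maximum string length 2.
Counting accepting paths from s0 by length: 1 of length 0, 2 of length 2. Total 3.

3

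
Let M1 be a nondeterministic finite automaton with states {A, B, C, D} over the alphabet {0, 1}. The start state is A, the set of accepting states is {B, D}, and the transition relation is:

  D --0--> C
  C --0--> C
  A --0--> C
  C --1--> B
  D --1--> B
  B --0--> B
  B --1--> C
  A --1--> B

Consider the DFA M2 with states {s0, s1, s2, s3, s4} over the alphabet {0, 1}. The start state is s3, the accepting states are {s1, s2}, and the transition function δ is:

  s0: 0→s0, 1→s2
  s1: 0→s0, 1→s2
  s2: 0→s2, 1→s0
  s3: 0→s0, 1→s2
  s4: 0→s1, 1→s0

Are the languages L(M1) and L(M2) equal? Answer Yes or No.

Yes

Exploring the product automaton M1 × M2 from the start pair (A, s3), following both machines on each input symbol, reaches 3 state pairs: (A, s3), (C, s0), (B, s2).
M1 accepts in {B, D} and M2 accepts in {s1, s2}. In every reachable pair the two components are either both accepting — (B, s2) — or both non-accepting, so no string is accepted by exactly one of the machines: L(M1) \ L(M2) and L(M2) \ L(M1) are both empty.
Hence every string is accepted by M1 iff it is accepted by M2, and the two languages coincide.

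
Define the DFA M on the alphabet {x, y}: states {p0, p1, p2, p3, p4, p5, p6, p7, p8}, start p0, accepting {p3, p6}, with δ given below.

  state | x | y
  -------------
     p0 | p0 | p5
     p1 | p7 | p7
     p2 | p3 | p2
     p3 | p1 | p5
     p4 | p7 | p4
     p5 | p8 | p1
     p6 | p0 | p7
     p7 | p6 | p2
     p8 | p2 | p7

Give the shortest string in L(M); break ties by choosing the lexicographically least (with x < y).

yxxx

A breadth-first search from p0 reaches an accepting state first via the path p0 → p5 → p8 → p2 → p3 on input yxxx.
No string of length < 4 is accepted (BFS exhausts all shorter strings without reaching an accepting state), and yxxx is the lexicographically least accepting string of length 4.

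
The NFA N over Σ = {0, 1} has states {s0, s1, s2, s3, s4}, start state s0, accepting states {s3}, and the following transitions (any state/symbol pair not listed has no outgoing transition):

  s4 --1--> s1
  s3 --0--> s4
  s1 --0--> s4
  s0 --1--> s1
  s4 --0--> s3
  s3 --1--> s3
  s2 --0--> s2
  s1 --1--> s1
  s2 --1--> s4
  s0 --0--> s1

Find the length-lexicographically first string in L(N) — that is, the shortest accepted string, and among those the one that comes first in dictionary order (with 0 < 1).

A breadth-first search from s0 reaches an accepting state first via the path s0 → s1 → s4 → s3 on input 000.
No string of length < 3 is accepted (BFS exhausts all shorter strings without reaching an accepting state), and 000 is the lexicographically least accepting string of length 3.

000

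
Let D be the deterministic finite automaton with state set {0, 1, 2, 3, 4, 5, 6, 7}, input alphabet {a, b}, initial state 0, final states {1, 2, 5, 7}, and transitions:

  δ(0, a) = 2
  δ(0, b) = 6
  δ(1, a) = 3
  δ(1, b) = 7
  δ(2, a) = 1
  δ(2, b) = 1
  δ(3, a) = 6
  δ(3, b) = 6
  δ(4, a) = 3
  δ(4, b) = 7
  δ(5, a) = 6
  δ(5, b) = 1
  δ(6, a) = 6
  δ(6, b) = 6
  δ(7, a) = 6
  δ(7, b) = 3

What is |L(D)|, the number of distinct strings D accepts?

The useful subgraph on states {0, 1, 2, 7} is acyclic, so L(D) is finite; the longest accepting path visits 4 useful states, giving maximum string length 3.
Counting accepting paths from 0 by length: 1 of length 1, 2 of length 2, 2 of length 3. Total 5.

5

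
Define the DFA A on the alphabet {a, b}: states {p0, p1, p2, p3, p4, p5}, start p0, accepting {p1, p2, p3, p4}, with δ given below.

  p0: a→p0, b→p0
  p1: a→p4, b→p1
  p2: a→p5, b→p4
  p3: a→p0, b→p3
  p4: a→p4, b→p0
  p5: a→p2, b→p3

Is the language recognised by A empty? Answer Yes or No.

The states reachable from the start state are {p0}.
None of the accepting states {p1, p2, p3, p4} is reachable, so no string is accepted and L(A) = ∅.

Yes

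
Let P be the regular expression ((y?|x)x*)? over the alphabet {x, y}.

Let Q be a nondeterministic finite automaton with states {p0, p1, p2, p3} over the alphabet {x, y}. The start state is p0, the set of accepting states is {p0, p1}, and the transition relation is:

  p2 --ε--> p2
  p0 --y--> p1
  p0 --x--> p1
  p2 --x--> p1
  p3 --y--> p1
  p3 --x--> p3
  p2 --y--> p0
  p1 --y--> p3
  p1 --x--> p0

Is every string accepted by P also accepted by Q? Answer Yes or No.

Yes

Converting the expression P to a DFA (subset construction, then merging equivalent states) gives the minimal DFA with states {r0, r1, r2}, start state r0, accepting states {r0, r1} and transitions r0: x→r1, y→r1; r1: x→r1, y→r2; r2: x→r2, y→r2.
Exploring the product automaton P × Q from the start pair (r0, p0), following both machines on each input symbol, reaches 6 state pairs: (r0, p0), (r1, p1), (r1, p0), (r2, p3), (r2, p1), (r2, p0).
P accepts in {r0, r1} and Q accepts in {p0, p1}. The reachable pairs whose P-component is accepting are (r0, p0), (r1, p1), (r1, p0); in each of them the Q-component is accepting too, so the product for L(P) \ L(Q) (P-component accepting, Q-component rejecting) has no reachable accepting pair and the difference is empty.
Hence every string in L(P) is also in L(Q).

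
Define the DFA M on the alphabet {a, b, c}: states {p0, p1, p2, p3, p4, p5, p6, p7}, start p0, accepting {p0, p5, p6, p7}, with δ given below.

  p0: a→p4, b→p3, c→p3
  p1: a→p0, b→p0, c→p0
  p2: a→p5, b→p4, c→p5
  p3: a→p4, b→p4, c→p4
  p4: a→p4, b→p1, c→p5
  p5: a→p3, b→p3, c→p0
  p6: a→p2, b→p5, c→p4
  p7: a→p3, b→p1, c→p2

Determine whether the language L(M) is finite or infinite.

State p0 is reachable from the start and can reach an accepting state, and it lies on the cycle p0 → p3 → p4 → p1 → p0.
Traversing that cycle any number of times yields accepted strings of unbounded length, so the language is infinite.

infinite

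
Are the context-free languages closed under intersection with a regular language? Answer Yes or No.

Yes

Run a PDA for the context-free language and a DFA for the regular one in parallel (product of finite controls, the PDA's stack unchanged, the DFA advancing only on input moves); the product PDA accepts exactly the intersection. (Intersection of two CFLs, by contrast, can fail to be context-free.)
So the context-free languages are closed under intersection with a regular language.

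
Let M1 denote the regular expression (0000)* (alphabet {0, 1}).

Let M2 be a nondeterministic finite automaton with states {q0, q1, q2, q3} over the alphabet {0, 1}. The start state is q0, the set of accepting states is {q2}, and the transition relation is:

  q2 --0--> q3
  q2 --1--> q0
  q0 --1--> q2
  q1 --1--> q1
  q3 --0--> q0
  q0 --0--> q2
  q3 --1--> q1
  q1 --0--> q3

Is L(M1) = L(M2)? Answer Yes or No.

The empty string ε is accepted by M1 but rejected by M2.
So L(M1) ≠ L(M2).

No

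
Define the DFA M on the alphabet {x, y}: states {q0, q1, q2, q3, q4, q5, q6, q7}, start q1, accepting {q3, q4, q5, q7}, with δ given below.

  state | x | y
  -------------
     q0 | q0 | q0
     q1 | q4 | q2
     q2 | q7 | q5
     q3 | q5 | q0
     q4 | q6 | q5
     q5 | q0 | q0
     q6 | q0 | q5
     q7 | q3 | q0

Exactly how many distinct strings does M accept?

7

The useful subgraph on states {q1, q2, q3, q4, q5, q6, q7} is acyclic, so L(M) is finite; the longest accepting path visits 5 useful states, giving maximum string length 4.
Counting accepting paths from q1 by length: 1 of length 1, 3 of length 2, 2 of length 3, 1 of length 4. Total 7.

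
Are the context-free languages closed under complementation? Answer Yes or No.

CFLs are closed under union, so if they were also closed under complement they would be closed under intersection by De Morgan (L₁ ∩ L₂ is the complement of the union of the complements). But {aⁿbⁿcᵐ} ∩ {aᵐbⁿcⁿ} = {aⁿbⁿcⁿ} is not context-free although both operands are.

No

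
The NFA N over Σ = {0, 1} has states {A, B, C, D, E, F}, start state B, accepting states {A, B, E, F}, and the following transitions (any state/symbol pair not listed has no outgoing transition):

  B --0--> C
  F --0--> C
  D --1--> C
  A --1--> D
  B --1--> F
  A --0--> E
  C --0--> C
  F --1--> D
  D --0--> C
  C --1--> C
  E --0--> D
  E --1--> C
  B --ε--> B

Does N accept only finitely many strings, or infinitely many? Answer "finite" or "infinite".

finite

The useful states (reachable from B and able to reach an accepting state) are {B, F}.
Restricted to these states the transition graph has no cycle, so every accepting path has bounded length and L is finite.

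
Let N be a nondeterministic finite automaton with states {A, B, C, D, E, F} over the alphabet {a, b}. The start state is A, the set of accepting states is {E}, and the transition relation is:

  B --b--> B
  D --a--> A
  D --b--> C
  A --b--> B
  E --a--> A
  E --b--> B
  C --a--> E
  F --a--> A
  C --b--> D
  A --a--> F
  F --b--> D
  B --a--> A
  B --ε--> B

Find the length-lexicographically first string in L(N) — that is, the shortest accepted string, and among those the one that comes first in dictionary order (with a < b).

abba

A breadth-first search from A reaches an accepting state first via the path A → F → D → C → E on input abba.
No string of length < 4 is accepted (BFS exhausts all shorter strings without reaching an accepting state), and abba is the lexicographically least accepting string of length 4.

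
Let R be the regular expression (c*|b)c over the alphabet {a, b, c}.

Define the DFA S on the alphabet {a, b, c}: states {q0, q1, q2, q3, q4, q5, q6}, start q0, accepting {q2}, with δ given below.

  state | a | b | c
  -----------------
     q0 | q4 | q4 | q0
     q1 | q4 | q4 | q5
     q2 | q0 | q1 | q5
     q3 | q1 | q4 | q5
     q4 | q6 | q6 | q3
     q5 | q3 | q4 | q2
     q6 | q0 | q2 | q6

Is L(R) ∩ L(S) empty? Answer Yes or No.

Yes

Converting the expression R to a DFA (subset construction, then merging equivalent states) gives the minimal DFA with states {r0, r1, r2, r3, r4}, start state r0, accepting states {r3, r4} and transitions r0: a→r1, b→r2, c→r3; r1: a→r1, b→r1, c→r1; r2: a→r1, b→r1, c→r4; r3: a→r1, b→r1, c→r3; r4: a→r1, b→r1, c→r1.
Exploring the product automaton R × S from the start pair (r0, q0), following both machines on each input symbol, reaches 11 state pairs: (r0, q0), (r1, q4), (r2, q4), (r3, q0), (r1, q6), (r1, q3), (r4, q3), (r1, q0), (r1, q2), (r1, q1), (r1, q5).
R accepts in {r3, r4} and S accepts in {q2}; no reachable pair has both components accepting, so no string drives both machines to acceptance simultaneously and L(R) ∩ L(S) = ∅.
So no string is accepted by both, and the intersection is empty.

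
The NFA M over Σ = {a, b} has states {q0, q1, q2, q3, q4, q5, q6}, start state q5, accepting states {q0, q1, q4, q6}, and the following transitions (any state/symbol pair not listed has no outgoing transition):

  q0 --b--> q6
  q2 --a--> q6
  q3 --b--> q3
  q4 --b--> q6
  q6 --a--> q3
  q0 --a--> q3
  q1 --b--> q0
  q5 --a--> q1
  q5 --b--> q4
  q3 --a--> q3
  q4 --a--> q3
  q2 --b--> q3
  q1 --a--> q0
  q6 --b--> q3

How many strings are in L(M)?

7

The useful subgraph on states {q0, q1, q4, q5, q6} is acyclic, so L(M) is finite; the longest accepting path visits 4 useful states, giving maximum string length 3.
Counting accepting paths from q5 by length: 2 of length 1, 3 of length 2, 2 of length 3. Total 7.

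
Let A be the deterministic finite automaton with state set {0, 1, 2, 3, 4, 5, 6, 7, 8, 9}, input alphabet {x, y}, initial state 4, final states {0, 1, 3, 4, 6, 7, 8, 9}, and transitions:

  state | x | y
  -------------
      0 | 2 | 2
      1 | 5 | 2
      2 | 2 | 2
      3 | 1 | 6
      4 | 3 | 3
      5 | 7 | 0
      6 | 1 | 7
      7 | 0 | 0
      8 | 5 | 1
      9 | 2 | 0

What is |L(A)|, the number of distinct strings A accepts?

The useful subgraph on states {0, 1, 3, 4, 5, 6, 7} is acyclic, so L(A) is finite; the longest accepting path visits 7 useful states, giving maximum string length 6.
Counting accepting paths from 4 by length: 1 of length 0, 2 of length 1, 4 of length 2, 4 of length 3, 8 of length 4, 8 of length 5, 4 of length 6. Total 31.

31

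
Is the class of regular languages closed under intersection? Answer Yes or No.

Yes

Run DFAs for L₁ and L₂ in parallel: the product automaton with state set Q₁ × Q₂, start (q₁, q₂) and accepting set F₁ × F₂ recognises L₁ ∩ L₂.
So the regular languages are closed under intersection.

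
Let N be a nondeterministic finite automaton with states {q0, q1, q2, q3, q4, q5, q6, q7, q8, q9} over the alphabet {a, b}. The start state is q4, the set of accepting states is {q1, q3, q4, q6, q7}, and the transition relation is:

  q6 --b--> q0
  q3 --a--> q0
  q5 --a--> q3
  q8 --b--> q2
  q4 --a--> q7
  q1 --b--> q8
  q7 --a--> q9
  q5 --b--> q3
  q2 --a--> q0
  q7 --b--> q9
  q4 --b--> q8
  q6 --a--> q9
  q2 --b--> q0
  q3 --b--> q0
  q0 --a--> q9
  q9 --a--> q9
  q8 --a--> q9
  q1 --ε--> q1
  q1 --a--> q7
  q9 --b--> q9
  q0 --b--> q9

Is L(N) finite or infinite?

The useful states (reachable from q4 and able to reach an accepting state) are {q4, q7}.
Restricted to these states the transition graph has no cycle, so every accepting path has bounded length and L is finite.

finite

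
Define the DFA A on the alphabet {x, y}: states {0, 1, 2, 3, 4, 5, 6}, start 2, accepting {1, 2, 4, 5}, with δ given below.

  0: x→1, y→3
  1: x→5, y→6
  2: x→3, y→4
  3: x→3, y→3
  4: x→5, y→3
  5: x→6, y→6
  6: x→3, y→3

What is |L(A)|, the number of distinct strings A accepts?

3

The useful subgraph on states {2, 4, 5} is acyclic, so L(A) is finite; the longest accepting path visits 3 useful states, giving maximum string length 2.
Counting accepting paths from 2 by length: 1 of length 0, 1 of length 1, 1 of length 2. Total 3.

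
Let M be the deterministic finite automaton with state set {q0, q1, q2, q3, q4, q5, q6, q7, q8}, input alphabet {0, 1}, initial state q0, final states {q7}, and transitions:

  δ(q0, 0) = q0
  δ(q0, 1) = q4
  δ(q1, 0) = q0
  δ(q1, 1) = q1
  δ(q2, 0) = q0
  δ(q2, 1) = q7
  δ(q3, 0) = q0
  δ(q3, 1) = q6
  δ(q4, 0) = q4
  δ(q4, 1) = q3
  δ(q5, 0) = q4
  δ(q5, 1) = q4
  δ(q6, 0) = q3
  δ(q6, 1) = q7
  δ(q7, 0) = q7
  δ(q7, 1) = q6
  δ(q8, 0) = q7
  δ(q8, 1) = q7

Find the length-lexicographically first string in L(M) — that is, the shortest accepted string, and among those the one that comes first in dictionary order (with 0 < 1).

A breadth-first search from q0 reaches an accepting state first via the path q0 → q4 → q3 → q6 → q7 on input 1111.
No string of length < 4 is accepted (BFS exhausts all shorter strings without reaching an accepting state), and 1111 is the lexicographically least accepting string of length 4.

1111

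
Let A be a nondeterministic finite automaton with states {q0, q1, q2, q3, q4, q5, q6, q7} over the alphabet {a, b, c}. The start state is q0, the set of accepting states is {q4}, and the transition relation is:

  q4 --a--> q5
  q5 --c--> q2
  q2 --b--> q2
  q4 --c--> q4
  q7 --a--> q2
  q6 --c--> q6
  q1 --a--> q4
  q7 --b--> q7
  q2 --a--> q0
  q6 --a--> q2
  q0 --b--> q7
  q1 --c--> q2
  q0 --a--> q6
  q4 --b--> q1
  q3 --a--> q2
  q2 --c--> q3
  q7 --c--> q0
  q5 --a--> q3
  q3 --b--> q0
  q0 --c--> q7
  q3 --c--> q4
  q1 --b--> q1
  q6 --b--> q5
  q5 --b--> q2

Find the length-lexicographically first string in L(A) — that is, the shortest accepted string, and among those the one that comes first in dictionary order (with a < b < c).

A breadth-first search from q0 reaches an accepting state first via the path q0 → q6 → q2 → q3 → q4 on input aacc.
No string of length < 4 is accepted (BFS exhausts all shorter strings without reaching an accepting state), and aacc is the lexicographically least accepting string of length 4.

aacc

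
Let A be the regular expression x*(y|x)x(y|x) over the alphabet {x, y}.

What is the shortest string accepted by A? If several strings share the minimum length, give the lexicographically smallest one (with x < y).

By inspection of the expression, no string of length less than 3 matches, and xxx is the lexicographically first match of length 3.

xxx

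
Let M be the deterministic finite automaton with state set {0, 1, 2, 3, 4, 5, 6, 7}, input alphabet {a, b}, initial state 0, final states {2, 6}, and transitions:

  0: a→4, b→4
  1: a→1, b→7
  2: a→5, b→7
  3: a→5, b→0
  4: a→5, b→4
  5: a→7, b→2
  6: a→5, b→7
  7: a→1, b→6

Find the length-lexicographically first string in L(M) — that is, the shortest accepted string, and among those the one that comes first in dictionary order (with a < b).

A breadth-first search from 0 reaches an accepting state first via the path 0 → 4 → 5 → 2 on input aab.
No string of length < 3 is accepted (BFS exhausts all shorter strings without reaching an accepting state), and aab is the lexicographically least accepting string of length 3.

aab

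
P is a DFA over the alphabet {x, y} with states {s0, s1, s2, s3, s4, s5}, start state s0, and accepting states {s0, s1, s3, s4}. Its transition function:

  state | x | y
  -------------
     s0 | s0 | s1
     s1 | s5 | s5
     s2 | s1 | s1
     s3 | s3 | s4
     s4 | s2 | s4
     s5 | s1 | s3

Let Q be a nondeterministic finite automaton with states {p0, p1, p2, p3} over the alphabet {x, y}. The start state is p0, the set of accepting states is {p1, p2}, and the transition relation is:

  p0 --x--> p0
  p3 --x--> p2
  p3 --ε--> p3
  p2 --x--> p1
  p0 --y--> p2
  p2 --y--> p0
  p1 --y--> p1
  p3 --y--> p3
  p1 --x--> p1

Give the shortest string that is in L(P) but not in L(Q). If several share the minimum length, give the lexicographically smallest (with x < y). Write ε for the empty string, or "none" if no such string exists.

The empty string ε is accepted by P but not by Q.
Since ε is the unique shortest string, it is the required witness.

ε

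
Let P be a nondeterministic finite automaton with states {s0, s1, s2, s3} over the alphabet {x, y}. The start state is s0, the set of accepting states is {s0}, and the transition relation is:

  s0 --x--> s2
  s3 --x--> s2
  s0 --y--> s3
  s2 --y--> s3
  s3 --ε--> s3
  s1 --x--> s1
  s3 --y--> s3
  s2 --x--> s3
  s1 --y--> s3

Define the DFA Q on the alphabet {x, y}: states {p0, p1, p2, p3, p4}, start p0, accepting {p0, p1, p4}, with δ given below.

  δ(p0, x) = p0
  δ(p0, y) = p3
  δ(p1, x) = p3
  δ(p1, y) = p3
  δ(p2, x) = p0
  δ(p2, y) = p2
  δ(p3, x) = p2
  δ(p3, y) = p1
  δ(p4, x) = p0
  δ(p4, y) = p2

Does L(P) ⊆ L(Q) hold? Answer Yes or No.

Yes

Exploring the product automaton P × Q from the start pair (s0, p0), following both machines on each input symbol, reaches 8 state pairs: (s0, p0), (s2, p0), (s3, p3), (s3, p0), (s2, p2), (s3, p1), (s3, p2), (s2, p3).
P accepts in {s0} and Q accepts in {p0, p1, p4}. The reachable pairs whose P-component is accepting are (s0, p0); in each of them the Q-component is accepting too, so the product for L(P) \ L(Q) (P-component accepting, Q-component rejecting) has no reachable accepting pair and the difference is empty.
Hence every string in L(P) is also in L(Q).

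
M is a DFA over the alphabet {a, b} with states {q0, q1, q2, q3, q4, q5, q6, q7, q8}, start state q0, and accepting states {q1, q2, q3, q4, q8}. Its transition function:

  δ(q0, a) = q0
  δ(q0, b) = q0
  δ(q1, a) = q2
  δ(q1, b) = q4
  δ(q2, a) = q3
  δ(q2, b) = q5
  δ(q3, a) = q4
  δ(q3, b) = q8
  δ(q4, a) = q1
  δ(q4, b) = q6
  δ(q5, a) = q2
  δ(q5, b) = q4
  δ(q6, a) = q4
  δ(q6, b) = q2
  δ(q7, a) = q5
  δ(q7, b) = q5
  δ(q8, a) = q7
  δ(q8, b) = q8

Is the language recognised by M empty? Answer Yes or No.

Yes

The states reachable from the start state are {q0}.
None of the accepting states {q1, q2, q3, q4, q8} is reachable, so no string is accepted and L(M) = ∅.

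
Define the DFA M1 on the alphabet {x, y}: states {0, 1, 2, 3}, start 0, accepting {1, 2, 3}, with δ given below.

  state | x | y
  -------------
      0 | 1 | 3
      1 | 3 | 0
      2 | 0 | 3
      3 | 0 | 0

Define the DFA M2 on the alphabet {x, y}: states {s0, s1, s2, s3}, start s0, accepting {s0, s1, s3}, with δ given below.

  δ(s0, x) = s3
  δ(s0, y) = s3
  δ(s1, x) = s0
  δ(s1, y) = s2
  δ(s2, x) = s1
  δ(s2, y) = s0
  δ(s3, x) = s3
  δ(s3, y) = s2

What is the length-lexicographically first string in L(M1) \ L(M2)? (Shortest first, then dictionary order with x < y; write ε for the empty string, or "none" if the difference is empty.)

yxy

The string yxy is accepted by M1 but not by M2.
No shorter string lies in the difference, and yxy is the lexicographically first length-3 string in L(M1) \ L(M2).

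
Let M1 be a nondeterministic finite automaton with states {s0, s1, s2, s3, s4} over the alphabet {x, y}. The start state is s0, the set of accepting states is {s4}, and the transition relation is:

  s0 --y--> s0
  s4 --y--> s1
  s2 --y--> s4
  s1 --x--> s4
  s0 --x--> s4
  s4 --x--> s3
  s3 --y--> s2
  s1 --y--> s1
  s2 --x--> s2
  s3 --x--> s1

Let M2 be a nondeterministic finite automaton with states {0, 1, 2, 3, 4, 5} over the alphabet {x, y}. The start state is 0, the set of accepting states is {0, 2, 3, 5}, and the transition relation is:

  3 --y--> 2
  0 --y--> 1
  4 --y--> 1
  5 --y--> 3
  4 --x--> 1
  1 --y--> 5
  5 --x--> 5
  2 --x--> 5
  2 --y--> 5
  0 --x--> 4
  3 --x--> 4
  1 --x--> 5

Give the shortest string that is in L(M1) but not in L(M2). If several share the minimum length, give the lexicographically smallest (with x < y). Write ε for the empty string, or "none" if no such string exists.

The string x is accepted by M1 but not by M2.
No shorter string lies in the difference, and x is the lexicographically first length-1 string in L(M1) \ L(M2).

x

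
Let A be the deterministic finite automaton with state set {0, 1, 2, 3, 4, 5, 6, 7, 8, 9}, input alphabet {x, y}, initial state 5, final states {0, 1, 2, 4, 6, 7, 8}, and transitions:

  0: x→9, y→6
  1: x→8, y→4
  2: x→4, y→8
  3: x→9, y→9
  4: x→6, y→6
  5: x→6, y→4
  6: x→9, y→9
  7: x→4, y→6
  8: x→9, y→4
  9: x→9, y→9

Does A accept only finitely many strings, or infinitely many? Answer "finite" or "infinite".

The useful states (reachable from 5 and able to reach an accepting state) are {4, 5, 6}.
Restricted to these states the transition graph has no cycle, so every accepting path has bounded length and L is finite.

finite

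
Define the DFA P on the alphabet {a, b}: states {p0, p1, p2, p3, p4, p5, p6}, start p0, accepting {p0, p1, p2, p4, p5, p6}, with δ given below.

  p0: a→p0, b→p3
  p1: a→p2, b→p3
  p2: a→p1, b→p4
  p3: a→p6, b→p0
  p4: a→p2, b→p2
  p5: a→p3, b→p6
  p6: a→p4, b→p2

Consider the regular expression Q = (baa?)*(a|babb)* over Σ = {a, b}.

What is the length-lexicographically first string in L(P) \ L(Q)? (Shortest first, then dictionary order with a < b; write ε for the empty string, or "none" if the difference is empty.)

The string bb is accepted by P but not by Q.
No shorter string lies in the difference, and bb is the lexicographically first length-2 string in L(P) \ L(Q).

bb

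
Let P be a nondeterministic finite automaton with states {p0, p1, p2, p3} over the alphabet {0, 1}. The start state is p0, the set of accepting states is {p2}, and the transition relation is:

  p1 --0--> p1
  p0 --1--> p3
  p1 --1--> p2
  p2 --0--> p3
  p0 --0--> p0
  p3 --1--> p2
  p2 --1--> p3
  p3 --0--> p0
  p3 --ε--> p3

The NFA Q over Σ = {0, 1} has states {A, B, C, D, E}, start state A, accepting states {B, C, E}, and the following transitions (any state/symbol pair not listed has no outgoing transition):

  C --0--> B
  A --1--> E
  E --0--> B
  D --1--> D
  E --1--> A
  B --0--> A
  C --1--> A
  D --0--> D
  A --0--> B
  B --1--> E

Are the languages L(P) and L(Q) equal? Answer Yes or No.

No

The string 11 is accepted by P but rejected by Q.
So L(P) ≠ L(Q).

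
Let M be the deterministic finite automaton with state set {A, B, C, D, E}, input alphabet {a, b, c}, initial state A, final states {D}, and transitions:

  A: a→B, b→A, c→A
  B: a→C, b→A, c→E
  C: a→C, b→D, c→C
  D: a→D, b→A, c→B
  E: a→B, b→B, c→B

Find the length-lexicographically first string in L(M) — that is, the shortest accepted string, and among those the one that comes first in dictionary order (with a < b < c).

A breadth-first search from A reaches an accepting state first via the path A → B → C → D on input aab.
No string of length < 3 is accepted (BFS exhausts all shorter strings without reaching an accepting state), and aab is the lexicographically least accepting string of length 3.

aab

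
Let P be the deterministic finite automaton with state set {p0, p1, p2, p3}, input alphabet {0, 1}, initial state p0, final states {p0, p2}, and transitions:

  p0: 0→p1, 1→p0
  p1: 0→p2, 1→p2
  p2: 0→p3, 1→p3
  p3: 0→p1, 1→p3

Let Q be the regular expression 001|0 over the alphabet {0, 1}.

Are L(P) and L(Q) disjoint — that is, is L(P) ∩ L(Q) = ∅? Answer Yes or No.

Yes

Converting the expression Q to a DFA (subset construction, then merging equivalent states) gives the minimal DFA with states {q0, q1, q2, q3, q4}, start state q0, accepting states {q1, q4} and transitions q0: 0→q1, 1→q2; q1: 0→q3, 1→q2; q2: 0→q2, 1→q2; q3: 0→q2, 1→q4; q4: 0→q2, 1→q2.
Exploring the product automaton P × Q from the start pair (p0, q0), following both machines on each input symbol, reaches 8 state pairs: (p0, q0), (p1, q1), (p0, q2), (p2, q3), (p2, q2), (p1, q2), (p3, q2), (p3, q4).
P accepts in {p0, p2} and Q accepts in {q1, q4}; no reachable pair has both components accepting, so no string drives both machines to acceptance simultaneously and L(P) ∩ L(Q) = ∅.
So no string is accepted by both, and the intersection is empty.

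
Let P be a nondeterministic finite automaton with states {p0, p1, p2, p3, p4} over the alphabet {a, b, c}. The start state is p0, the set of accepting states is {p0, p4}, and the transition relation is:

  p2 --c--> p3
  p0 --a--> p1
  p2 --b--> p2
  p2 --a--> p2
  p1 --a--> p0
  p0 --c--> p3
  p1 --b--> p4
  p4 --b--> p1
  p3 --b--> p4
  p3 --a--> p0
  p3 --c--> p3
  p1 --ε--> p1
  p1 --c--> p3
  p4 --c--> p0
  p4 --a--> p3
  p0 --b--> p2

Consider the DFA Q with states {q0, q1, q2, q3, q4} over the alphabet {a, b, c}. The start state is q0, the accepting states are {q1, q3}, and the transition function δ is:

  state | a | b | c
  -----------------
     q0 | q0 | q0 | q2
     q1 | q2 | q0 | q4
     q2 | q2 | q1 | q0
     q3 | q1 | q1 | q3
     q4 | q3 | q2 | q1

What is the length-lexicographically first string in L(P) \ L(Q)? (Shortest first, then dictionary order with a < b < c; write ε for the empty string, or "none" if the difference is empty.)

ε

The empty string ε is accepted by P but not by Q.
Since ε is the unique shortest string, it is the required witness.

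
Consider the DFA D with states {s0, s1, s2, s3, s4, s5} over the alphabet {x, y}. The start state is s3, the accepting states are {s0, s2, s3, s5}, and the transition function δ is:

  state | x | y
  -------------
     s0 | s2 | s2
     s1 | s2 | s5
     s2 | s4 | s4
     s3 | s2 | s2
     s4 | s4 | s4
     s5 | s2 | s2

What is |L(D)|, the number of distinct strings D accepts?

The useful subgraph on states {s2, s3} is acyclic, so L(D) is finite; the longest accepting path visits 2 useful states, giving maximum string length 1.
Counting accepting paths from s3 by length: 1 of length 0, 2 of length 1. Total 3.

3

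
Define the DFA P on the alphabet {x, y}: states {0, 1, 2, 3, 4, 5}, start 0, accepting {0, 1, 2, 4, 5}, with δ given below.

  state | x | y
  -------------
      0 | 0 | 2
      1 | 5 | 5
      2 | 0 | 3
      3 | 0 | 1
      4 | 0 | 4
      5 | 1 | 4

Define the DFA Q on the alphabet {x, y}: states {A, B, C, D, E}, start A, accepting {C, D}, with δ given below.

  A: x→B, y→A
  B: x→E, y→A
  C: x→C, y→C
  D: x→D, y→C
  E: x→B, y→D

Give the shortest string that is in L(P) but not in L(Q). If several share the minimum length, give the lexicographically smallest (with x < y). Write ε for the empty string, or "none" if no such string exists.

The empty string ε is accepted by P but not by Q.
Since ε is the unique shortest string, it is the required witness.

ε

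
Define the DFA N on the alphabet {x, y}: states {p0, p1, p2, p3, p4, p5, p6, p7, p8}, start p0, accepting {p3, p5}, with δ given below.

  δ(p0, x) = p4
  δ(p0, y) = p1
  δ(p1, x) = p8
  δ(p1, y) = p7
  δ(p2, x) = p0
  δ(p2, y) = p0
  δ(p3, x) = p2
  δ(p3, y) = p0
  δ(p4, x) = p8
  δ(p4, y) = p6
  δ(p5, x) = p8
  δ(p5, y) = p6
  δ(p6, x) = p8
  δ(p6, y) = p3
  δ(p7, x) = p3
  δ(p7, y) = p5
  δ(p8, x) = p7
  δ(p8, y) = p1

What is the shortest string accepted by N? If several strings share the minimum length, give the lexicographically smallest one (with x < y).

A breadth-first search from p0 reaches an accepting state first via the path p0 → p4 → p6 → p3 on input xyy.
No string of length < 3 is accepted (BFS exhausts all shorter strings without reaching an accepting state), and xyy is the lexicographically least accepting string of length 3.

xyy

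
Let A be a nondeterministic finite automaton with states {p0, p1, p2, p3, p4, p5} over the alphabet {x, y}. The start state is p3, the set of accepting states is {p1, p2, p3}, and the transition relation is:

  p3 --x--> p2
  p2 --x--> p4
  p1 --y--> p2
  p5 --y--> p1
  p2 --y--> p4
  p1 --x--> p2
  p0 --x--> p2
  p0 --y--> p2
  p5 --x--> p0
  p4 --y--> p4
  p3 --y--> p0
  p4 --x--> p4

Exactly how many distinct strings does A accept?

The useful subgraph on states {p0, p2, p3} is acyclic, so L(A) is finite; the longest accepting path visits 3 useful states, giving maximum string length 2.
Counting accepting paths from p3 by length: 1 of length 0, 1 of length 1, 2 of length 2. Total 4.

4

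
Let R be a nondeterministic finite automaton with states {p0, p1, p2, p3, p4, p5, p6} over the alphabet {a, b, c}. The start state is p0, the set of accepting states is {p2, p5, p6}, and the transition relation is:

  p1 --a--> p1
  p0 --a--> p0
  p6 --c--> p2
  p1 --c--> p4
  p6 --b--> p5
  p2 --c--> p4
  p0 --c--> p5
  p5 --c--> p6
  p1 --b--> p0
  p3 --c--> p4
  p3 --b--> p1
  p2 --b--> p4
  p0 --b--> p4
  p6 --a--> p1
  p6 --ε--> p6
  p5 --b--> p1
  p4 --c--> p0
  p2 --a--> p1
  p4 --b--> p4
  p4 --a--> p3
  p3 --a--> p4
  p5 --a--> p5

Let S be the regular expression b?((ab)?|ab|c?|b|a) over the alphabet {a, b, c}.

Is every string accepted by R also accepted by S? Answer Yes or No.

No

The string ac is in L(R) but not in L(S).
So L(R) ⊄ L(S).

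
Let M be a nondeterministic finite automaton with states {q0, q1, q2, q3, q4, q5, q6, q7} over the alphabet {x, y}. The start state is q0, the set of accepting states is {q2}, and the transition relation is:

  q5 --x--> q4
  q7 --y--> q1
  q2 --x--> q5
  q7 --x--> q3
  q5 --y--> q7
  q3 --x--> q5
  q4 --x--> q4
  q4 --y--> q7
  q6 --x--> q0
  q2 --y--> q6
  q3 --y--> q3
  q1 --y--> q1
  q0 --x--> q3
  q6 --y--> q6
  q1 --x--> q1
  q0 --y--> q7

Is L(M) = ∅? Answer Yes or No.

The states reachable from the start state are {q0, q1, q3, q4, q5, q7}.
None of the accepting states {q2} is reachable, so no string is accepted and L(M) = ∅.

Yes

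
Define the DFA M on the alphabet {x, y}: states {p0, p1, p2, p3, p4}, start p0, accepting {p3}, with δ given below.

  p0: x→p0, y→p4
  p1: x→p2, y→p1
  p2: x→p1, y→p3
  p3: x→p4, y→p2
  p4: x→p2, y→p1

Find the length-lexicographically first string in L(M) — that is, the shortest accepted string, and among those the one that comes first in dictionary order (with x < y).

yxy

A breadth-first search from p0 reaches an accepting state first via the path p0 → p4 → p2 → p3 on input yxy.
No string of length < 3 is accepted (BFS exhausts all shorter strings without reaching an accepting state), and yxy is the lexicographically least accepting string of length 3.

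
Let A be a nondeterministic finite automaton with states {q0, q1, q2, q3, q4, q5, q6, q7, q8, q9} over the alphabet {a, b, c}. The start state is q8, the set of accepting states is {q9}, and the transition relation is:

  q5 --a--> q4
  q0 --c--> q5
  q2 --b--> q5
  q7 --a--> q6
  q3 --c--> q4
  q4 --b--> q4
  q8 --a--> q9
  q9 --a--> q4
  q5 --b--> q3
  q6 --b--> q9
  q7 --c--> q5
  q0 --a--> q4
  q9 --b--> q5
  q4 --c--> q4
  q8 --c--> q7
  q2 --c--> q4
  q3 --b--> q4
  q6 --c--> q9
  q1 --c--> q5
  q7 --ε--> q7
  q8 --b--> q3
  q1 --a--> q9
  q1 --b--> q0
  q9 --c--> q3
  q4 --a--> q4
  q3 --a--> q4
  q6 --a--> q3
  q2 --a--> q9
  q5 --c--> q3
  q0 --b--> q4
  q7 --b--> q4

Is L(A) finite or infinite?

finite

The useful states (reachable from q8 and able to reach an accepting state) are {q6, q7, q8, q9}.
Restricted to these states the transition graph has no cycle, so every accepting path has bounded length and L is finite.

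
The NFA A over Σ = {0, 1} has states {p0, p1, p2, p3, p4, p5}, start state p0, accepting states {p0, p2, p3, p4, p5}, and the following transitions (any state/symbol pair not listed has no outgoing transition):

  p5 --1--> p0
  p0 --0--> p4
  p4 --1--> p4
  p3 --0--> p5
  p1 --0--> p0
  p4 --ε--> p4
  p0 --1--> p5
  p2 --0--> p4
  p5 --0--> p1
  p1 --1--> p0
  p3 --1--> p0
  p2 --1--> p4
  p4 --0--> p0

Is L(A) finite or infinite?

infinite

State p0 is reachable from the start and can reach an accepting state, and it lies on the cycle p0 → p4 → p0.
Traversing that cycle any number of times yields accepted strings of unbounded length, so the language is infinite.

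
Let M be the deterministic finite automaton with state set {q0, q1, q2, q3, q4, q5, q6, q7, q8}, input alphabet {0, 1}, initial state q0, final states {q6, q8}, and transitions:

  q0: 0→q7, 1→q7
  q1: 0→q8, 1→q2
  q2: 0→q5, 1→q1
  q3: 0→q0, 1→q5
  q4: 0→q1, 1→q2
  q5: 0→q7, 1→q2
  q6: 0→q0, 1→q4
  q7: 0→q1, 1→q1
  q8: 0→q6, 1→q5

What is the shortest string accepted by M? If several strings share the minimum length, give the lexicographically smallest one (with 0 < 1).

000

A breadth-first search from q0 reaches an accepting state first via the path q0 → q7 → q1 → q8 on input 000.
No string of length < 3 is accepted (BFS exhausts all shorter strings without reaching an accepting state), and 000 is the lexicographically least accepting string of length 3.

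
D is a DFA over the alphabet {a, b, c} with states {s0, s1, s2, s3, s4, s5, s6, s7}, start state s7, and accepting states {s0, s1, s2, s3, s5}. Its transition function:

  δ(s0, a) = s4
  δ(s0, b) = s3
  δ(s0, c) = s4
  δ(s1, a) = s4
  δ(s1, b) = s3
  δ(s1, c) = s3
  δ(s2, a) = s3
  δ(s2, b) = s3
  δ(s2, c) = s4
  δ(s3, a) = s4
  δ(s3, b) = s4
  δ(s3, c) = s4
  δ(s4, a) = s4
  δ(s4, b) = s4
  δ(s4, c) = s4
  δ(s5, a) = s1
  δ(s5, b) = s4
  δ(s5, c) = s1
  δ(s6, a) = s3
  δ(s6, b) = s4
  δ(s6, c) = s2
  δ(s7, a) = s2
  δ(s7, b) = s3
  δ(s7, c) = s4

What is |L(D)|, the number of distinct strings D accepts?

4

The useful subgraph on states {s2, s3, s7} is acyclic, so L(D) is finite; the longest accepting path visits 3 useful states, giving maximum string length 2.
Counting accepting paths from s7 by length: 2 of length 1, 2 of length 2. Total 4.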